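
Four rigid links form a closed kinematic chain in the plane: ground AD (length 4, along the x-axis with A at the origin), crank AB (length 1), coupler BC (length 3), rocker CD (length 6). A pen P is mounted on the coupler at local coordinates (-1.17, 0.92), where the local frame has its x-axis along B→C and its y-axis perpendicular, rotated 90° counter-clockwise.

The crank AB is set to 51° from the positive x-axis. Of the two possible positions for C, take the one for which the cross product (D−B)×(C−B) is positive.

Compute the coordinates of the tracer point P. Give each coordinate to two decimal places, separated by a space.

A=(0,0), D=(4.00,0)
B = A + 1.00·(cos51°, sin51°) = (0.6293, 0.7771)
|BD| = 3.4591
circle(B,3.00) ∩ circle(D,6.00): a=-2.1732, h=2.0682
  candidates: C₊=(-1.0237,3.2807) cross=7.154; C₋=(-1.9530,-0.7499) cross=-7.154
  mode + wants cross > 0 → take C=(-1.0237,3.2807) (cross=7.154)
ex = (C−B)/|BC| = (-0.5510,0.8345); ey = (-0.8345,-0.5510)
P = B + -1.17·ex + 0.92·ey = (0.5062,-0.7061)

0.51 -0.71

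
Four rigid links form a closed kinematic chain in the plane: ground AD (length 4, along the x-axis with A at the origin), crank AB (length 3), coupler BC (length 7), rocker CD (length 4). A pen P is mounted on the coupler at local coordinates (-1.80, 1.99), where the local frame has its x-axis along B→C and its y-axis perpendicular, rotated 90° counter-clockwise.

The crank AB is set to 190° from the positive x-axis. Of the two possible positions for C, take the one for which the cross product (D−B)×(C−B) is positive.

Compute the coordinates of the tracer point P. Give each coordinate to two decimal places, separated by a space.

-5.59 -0.04

A=(0,0), D=(4.00,0)
B = A + 3.00·(cos190°, sin190°) = (-2.9544, -0.5209)
|BD| = 6.9739
circle(B,7.00) ∩ circle(D,4.00): a=5.8529, h=3.8397
  candidates: C₊=(2.5953,3.7452) cross=26.778; C₋=(3.1690,-3.9127) cross=-26.778
  mode + wants cross > 0 → take C=(2.5953,3.7452) (cross=26.778)
ex = (C−B)/|BC| = (0.7928,0.6095); ey = (-0.6095,0.7928)
P = B + -1.80·ex + 1.99·ey = (-5.5943,-0.0403)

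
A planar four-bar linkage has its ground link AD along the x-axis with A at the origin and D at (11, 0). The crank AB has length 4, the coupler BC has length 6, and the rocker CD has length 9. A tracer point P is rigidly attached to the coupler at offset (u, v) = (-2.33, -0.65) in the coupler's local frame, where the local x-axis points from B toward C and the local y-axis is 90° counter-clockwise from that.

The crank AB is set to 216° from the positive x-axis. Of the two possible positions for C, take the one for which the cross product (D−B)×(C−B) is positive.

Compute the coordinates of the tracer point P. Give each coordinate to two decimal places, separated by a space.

A=(0,0), D=(11.00,0)
B = A + 4.00·(cos216°, sin216°) = (-3.2361, -2.3511)
|BD| = 14.4289
circle(B,6.00) ∩ circle(D,9.00): a=5.6551, h=2.0050
  candidates: C₊=(2.0167,0.5485) cross=28.930; C₋=(2.6701,-3.4079) cross=-28.930
  mode + wants cross > 0 → take C=(2.0167,0.5485) (cross=28.930)
ex = (C−B)/|BC| = (0.8755,0.4833); ey = (-0.4833,0.8755)
P = B + -2.33·ex + -0.65·ey = (-4.9618,-4.0462)

-4.96 -4.05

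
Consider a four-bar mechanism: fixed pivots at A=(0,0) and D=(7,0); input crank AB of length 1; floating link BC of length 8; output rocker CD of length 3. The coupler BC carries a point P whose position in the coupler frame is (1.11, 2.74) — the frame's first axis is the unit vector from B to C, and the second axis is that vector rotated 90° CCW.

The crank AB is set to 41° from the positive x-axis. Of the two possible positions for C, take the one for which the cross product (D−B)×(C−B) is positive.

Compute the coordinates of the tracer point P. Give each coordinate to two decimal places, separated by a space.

1.17 3.58

A=(0,0), D=(7.00,0)
B = A + 1.00·(cos41°, sin41°) = (0.7547, 0.6561)
|BD| = 6.2797
circle(B,8.00) ∩ circle(D,3.00): a=7.5190, h=2.7320
  candidates: C₊=(8.5180,2.5876) cross=17.156; C₋=(7.9472,-2.8465) cross=-17.156
  mode + wants cross > 0 → take C=(8.5180,2.5876) (cross=17.156)
ex = (C−B)/|BC| = (0.9704,0.2414); ey = (-0.2414,0.9704)
P = B + 1.11·ex + 2.74·ey = (1.1703,3.5830)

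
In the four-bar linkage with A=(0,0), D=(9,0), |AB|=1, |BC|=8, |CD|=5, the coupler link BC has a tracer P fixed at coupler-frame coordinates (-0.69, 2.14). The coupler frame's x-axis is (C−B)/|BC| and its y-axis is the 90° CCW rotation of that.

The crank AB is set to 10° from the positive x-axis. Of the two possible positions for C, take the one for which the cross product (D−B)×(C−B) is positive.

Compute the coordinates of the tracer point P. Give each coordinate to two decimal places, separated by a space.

-0.81 1.53

A=(0,0), D=(9.00,0)
B = A + 1.00·(cos10°, sin10°) = (0.9848, 0.1736)
|BD| = 8.0171
circle(B,8.00) ∩ circle(D,5.00): a=6.4408, h=4.7451
  candidates: C₊=(7.5269,4.7781) cross=38.041; C₋=(7.3214,-4.7098) cross=-38.041
  mode + wants cross > 0 → take C=(7.5269,4.7781) (cross=38.041)
ex = (C−B)/|BC| = (0.8178,0.5756); ey = (-0.5756,0.8178)
P = B + -0.69·ex + 2.14·ey = (-0.8111,1.5265)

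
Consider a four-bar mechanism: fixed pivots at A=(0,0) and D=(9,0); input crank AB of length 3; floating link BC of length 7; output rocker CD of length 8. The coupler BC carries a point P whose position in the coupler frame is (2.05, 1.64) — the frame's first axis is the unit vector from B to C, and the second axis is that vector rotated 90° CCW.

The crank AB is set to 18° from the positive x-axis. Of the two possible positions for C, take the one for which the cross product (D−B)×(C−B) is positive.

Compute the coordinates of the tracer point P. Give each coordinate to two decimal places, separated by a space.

2.20 3.47

A=(0,0), D=(9.00,0)
B = A + 3.00·(cos18°, sin18°) = (2.8532, 0.9271)
|BD| = 6.2163
circle(B,7.00) ∩ circle(D,8.00): a=1.9017, h=6.7367
  candidates: C₊=(5.7382,7.3049) cross=41.878; C₋=(3.7289,-6.0180) cross=-41.878
  mode + wants cross > 0 → take C=(5.7382,7.3049) (cross=41.878)
ex = (C−B)/|BC| = (0.4122,0.9111); ey = (-0.9111,0.4122)
P = B + 2.05·ex + 1.64·ey = (2.2039,3.4708)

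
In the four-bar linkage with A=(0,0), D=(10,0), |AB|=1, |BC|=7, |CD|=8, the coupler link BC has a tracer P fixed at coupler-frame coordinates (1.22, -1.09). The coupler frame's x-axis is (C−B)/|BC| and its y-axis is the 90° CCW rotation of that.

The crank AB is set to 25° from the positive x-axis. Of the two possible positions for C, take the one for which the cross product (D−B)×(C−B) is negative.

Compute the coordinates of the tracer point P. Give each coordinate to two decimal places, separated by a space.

A=(0,0), D=(10.00,0)
B = A + 1.00·(cos25°, sin25°) = (0.9063, 0.4226)
|BD| = 9.1035
circle(B,7.00) ∩ circle(D,8.00): a=3.7279, h=5.9248
  candidates: C₊=(4.9052,6.1679) cross=53.936; C₋=(4.3551,-5.6688) cross=-53.936
  mode - wants cross < 0 → take C=(4.3551,-5.6688) (cross=-53.936)
ex = (C−B)/|BC| = (0.4927,-0.8702); ey = (0.8702,0.4927)
P = B + 1.22·ex + -1.09·ey = (0.5589,-1.1761)

0.56 -1.18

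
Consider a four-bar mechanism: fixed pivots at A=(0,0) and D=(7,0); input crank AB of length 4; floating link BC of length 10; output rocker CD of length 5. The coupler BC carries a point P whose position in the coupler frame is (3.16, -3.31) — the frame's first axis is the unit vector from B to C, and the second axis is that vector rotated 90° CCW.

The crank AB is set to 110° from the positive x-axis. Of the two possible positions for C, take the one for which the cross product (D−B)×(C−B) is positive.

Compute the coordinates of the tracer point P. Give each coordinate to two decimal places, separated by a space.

A=(0,0), D=(7.00,0)
B = A + 4.00·(cos110°, sin110°) = (-1.3681, 3.7588)
|BD| = 9.1735
circle(B,10.00) ∩ circle(D,5.00): a=8.6746, h=4.9750
  candidates: C₊=(8.5834,4.7427) cross=45.639; C₋=(4.5064,-4.3338) cross=-45.639
  mode + wants cross > 0 → take C=(8.5834,4.7427) (cross=45.639)
ex = (C−B)/|BC| = (0.9951,0.0984); ey = (-0.0984,0.9951)
P = B + 3.16·ex + -3.31·ey = (2.1023,0.7757)

2.10 0.78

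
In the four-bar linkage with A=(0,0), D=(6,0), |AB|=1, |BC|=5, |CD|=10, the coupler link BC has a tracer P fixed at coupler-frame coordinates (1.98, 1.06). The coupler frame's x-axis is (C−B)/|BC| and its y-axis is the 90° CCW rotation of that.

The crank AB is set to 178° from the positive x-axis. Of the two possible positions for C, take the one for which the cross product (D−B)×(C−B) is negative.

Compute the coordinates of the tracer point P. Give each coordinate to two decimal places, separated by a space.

-0.76 -2.20

A=(0,0), D=(6.00,0)
B = A + 1.00·(cos178°, sin178°) = (-0.9994, 0.0349)
|BD| = 6.9995
circle(B,5.00) ∩ circle(D,10.00): a=-1.8578, h=4.6420
  candidates: C₊=(-2.8340,4.6861) cross=32.492; C₋=(-2.8803,-4.5978) cross=-32.492
  mode - wants cross < 0 → take C=(-2.8803,-4.5978) (cross=-32.492)
ex = (C−B)/|BC| = (-0.3762,-0.9265); ey = (0.9265,-0.3762)
P = B + 1.98·ex + 1.06·ey = (-0.7621,-2.1984)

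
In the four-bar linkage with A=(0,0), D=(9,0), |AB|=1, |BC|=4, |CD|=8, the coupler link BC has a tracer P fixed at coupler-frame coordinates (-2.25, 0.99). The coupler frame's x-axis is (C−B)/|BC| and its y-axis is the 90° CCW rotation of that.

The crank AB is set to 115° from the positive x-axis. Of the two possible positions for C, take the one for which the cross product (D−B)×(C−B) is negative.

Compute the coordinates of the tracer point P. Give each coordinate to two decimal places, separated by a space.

-0.60 3.36

A=(0,0), D=(9.00,0)
B = A + 1.00·(cos115°, sin115°) = (-0.4226, 0.9063)
|BD| = 9.4661
circle(B,4.00) ∩ circle(D,8.00): a=2.1977, h=3.3422
  candidates: C₊=(2.0850,4.0227) cross=31.637; C₋=(1.4450,-2.6309) cross=-31.637
  mode - wants cross < 0 → take C=(1.4450,-2.6309) (cross=-31.637)
ex = (C−B)/|BC| = (0.4669,-0.8843); ey = (0.8843,0.4669)
P = B + -2.25·ex + 0.99·ey = (-0.5977,3.3582)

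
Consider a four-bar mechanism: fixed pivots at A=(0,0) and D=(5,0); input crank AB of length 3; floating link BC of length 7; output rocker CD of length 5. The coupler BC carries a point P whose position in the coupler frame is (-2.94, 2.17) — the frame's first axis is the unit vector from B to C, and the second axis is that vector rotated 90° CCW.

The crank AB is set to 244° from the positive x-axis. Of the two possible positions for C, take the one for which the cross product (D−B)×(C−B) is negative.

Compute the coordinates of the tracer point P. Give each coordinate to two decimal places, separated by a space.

-3.38 0.32

A=(0,0), D=(5.00,0)
B = A + 3.00·(cos244°, sin244°) = (-1.3151, -2.6964)
|BD| = 6.8667
circle(B,7.00) ∩ circle(D,5.00): a=5.1809, h=4.7073
  candidates: C₊=(1.6012,3.6672) cross=32.323; C₋=(5.2981,-4.9911) cross=-32.323
  mode - wants cross < 0 → take C=(5.2981,-4.9911) (cross=-32.323)
ex = (C−B)/|BC| = (0.9447,-0.3278); ey = (0.3278,0.9447)
P = B + -2.94·ex + 2.17·ey = (-3.3813,0.3175)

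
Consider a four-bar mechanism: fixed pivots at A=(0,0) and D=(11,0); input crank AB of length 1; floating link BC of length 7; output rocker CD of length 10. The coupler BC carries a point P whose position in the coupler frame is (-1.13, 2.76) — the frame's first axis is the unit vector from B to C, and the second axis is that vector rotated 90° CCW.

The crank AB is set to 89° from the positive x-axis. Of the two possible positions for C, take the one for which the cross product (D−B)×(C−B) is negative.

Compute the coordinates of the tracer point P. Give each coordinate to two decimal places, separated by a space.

A=(0,0), D=(11.00,0)
B = A + 1.00·(cos89°, sin89°) = (0.0175, 0.9998)
|BD| = 11.0280
circle(B,7.00) ∩ circle(D,10.00): a=3.2017, h=6.2249
  candidates: C₊=(3.7703,6.9088) cross=68.648; C₋=(2.6416,-5.4897) cross=-68.648
  mode - wants cross < 0 → take C=(2.6416,-5.4897) (cross=-68.648)
ex = (C−B)/|BC| = (0.3749,-0.9271); ey = (0.9271,0.3749)
P = B + -1.13·ex + 2.76·ey = (2.1526,3.0821)

2.15 3.08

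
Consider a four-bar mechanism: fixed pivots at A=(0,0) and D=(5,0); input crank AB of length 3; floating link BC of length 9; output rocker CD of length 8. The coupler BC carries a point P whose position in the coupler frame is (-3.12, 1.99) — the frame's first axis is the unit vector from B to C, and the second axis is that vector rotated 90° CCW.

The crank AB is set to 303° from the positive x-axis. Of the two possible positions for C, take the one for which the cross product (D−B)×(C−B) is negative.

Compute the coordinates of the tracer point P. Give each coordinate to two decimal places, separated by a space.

A=(0,0), D=(5.00,0)
B = A + 3.00·(cos303°, sin303°) = (1.6339, -2.5160)
|BD| = 4.2025
circle(B,9.00) ∩ circle(D,8.00): a=4.1239, h=7.9996
  candidates: C₊=(0.1477,6.3604) cross=33.618; C₋=(9.7264,-6.4546) cross=-33.618
  mode - wants cross < 0 → take C=(9.7264,-6.4546) (cross=-33.618)
ex = (C−B)/|BC| = (0.8992,-0.4376); ey = (0.4376,0.8992)
P = B + -3.12·ex + 1.99·ey = (-0.3006,0.6387)

-0.30 0.64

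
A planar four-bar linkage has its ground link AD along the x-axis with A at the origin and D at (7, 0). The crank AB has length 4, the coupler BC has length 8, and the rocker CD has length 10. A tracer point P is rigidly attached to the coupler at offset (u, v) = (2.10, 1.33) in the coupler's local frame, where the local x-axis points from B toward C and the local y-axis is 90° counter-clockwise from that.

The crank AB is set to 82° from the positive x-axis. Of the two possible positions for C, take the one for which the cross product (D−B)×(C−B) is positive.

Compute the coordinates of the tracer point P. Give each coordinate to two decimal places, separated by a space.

0.96 6.41

A=(0,0), D=(7.00,0)
B = A + 4.00·(cos82°, sin82°) = (0.5567, 3.9611)
|BD| = 7.5635
circle(B,8.00) ∩ circle(D,10.00): a=1.4019, h=7.8762
  candidates: C₊=(5.8758,9.9366) cross=59.572; C₋=(-2.3739,-3.4828) cross=-59.572
  mode + wants cross > 0 → take C=(5.8758,9.9366) (cross=59.572)
ex = (C−B)/|BC| = (0.6649,0.7469); ey = (-0.7469,0.6649)
P = B + 2.10·ex + 1.33·ey = (0.9595,6.4140)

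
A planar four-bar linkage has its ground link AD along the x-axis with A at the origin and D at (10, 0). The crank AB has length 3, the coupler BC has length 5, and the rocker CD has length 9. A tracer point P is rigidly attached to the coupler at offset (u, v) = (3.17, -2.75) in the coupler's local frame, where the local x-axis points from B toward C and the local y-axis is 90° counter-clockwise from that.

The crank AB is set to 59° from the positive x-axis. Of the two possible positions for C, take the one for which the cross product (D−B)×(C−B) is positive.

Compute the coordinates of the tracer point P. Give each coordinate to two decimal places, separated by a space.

5.54 3.84

A=(0,0), D=(10.00,0)
B = A + 3.00·(cos59°, sin59°) = (1.5451, 2.5715)
|BD| = 8.8373
circle(B,5.00) ∩ circle(D,9.00): a=1.2503, h=4.8412
  candidates: C₊=(4.1500,6.8394) cross=42.783; C₋=(1.3326,-2.4240) cross=-42.783
  mode + wants cross > 0 → take C=(4.1500,6.8394) (cross=42.783)
ex = (C−B)/|BC| = (0.5210,0.8536); ey = (-0.8536,0.5210)
P = B + 3.17·ex + -2.75·ey = (5.5439,3.8447)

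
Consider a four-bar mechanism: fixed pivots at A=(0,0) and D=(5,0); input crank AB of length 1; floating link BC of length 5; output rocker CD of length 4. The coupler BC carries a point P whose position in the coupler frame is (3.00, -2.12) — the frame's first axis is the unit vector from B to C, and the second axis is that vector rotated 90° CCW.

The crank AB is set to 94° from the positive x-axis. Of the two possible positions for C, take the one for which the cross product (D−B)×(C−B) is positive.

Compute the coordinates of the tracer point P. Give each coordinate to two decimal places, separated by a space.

A=(0,0), D=(5.00,0)
B = A + 1.00·(cos94°, sin94°) = (-0.0698, 0.9976)
|BD| = 5.1670
circle(B,5.00) ∩ circle(D,4.00): a=3.4544, h=3.6148
  candidates: C₊=(4.0176,3.8775) cross=18.678; C₋=(2.6218,-3.2162) cross=-18.678
  mode + wants cross > 0 → take C=(4.0176,3.8775) (cross=18.678)
ex = (C−B)/|BC| = (0.8175,0.5760); ey = (-0.5760,0.8175)
P = B + 3.00·ex + -2.12·ey = (3.6037,0.9925)

3.60 0.99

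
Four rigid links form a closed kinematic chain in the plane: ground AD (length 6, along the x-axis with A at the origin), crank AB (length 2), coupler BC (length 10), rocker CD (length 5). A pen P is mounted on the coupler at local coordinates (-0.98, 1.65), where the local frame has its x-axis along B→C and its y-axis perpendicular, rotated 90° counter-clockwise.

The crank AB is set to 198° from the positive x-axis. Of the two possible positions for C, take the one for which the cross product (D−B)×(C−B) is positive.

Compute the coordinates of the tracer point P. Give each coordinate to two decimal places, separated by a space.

A=(0,0), D=(6.00,0)
B = A + 2.00·(cos198°, sin198°) = (-1.9021, -0.6180)
|BD| = 7.9262
circle(B,10.00) ∩ circle(D,5.00): a=8.6942, h=4.9407
  candidates: C₊=(6.3804,4.9855) cross=39.161; C₋=(7.1509,-4.8657) cross=-39.161
  mode + wants cross > 0 → take C=(6.3804,4.9855) (cross=39.161)
ex = (C−B)/|BC| = (0.8283,0.5604); ey = (-0.5604,0.8283)
P = B + -0.98·ex + 1.65·ey = (-3.6384,0.1994)

-3.64 0.20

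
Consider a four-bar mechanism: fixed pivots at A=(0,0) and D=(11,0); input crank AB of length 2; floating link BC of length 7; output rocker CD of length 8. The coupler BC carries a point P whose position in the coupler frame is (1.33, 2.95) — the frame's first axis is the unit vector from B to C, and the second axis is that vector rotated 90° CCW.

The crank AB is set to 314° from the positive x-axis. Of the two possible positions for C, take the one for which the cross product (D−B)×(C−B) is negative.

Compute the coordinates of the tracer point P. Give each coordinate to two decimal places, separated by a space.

A=(0,0), D=(11.00,0)
B = A + 2.00·(cos314°, sin314°) = (1.3893, -1.4387)
|BD| = 9.7178
circle(B,7.00) ∩ circle(D,8.00): a=4.0871, h=5.6829
  candidates: C₊=(4.5900,4.7867) cross=55.225; C₋=(6.2727,-6.4539) cross=-55.225
  mode - wants cross < 0 → take C=(6.2727,-6.4539) (cross=-55.225)
ex = (C−B)/|BC| = (0.6976,-0.7165); ey = (0.7165,0.6976)
P = B + 1.33·ex + 2.95·ey = (4.4307,-0.3336)

4.43 -0.33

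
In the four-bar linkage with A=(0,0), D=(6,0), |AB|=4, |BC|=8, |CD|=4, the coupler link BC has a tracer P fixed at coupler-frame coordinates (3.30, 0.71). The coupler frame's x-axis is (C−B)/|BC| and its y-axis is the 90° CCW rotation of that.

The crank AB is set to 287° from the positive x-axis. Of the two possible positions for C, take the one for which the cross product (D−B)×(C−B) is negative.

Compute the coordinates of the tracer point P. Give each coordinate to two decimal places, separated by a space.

A=(0,0), D=(6.00,0)
B = A + 4.00·(cos287°, sin287°) = (1.1695, -3.8252)
|BD| = 6.1617
circle(B,8.00) ∩ circle(D,4.00): a=6.9759, h=3.9163
  candidates: C₊=(4.2071,3.5757) cross=24.131; C₋=(9.0696,-2.5647) cross=-24.131
  mode - wants cross < 0 → take C=(9.0696,-2.5647) (cross=-24.131)
ex = (C−B)/|BC| = (0.9875,0.1576); ey = (-0.1576,0.9875)
P = B + 3.30·ex + 0.71·ey = (4.3164,-2.6041)

4.32 -2.60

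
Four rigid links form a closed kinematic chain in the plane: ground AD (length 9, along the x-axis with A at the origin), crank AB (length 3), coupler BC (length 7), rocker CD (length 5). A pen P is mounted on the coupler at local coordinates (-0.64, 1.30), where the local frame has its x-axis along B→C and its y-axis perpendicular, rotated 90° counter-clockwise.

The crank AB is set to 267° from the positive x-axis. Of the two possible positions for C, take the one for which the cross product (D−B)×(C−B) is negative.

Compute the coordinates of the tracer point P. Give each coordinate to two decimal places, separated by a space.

A=(0,0), D=(9.00,0)
B = A + 3.00·(cos267°, sin267°) = (-0.1570, -2.9959)
|BD| = 9.6346
circle(B,7.00) ∩ circle(D,5.00): a=6.0628, h=3.4989
  candidates: C₊=(4.5173,2.2148) cross=33.710; C₋=(6.6932,-4.4361) cross=-33.710
  mode - wants cross < 0 → take C=(6.6932,-4.4361) (cross=-33.710)
ex = (C−B)/|BC| = (0.9786,-0.2057); ey = (0.2057,0.9786)
P = B + -0.64·ex + 1.30·ey = (-0.5159,-1.5920)

-0.52 -1.59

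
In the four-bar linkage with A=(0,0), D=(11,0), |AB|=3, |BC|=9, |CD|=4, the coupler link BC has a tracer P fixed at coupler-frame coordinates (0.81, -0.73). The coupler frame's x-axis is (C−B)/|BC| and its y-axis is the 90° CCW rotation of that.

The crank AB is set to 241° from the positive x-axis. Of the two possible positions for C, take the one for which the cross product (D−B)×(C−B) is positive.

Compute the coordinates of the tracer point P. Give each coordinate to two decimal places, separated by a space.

-0.45 -3.04

A=(0,0), D=(11.00,0)
B = A + 3.00·(cos241°, sin241°) = (-1.4544, -2.6239)
|BD| = 12.7278
circle(B,9.00) ∩ circle(D,4.00): a=8.9174, h=1.2167
  candidates: C₊=(7.0206,0.4051) cross=15.487; C₋=(7.5222,-1.9761) cross=-15.487
  mode + wants cross > 0 → take C=(7.0206,0.4051) (cross=15.487)
ex = (C−B)/|BC| = (0.9417,0.3365); ey = (-0.3365,0.9417)
P = B + 0.81·ex + -0.73·ey = (-0.4460,-3.0387)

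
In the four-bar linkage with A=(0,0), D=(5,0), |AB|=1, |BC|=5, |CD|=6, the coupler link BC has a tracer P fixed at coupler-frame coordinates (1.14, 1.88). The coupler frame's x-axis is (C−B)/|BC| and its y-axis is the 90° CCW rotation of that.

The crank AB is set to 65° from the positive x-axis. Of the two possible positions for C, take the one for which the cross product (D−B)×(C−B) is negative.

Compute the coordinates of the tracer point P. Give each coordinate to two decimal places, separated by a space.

A=(0,0), D=(5.00,0)
B = A + 1.00·(cos65°, sin65°) = (0.4226, 0.9063)
|BD| = 4.6662
circle(B,5.00) ∩ circle(D,6.00): a=1.1544, h=4.8649
  candidates: C₊=(2.5000,5.4543) cross=22.701; C₋=(0.6102,-4.0902) cross=-22.701
  mode - wants cross < 0 → take C=(0.6102,-4.0902) (cross=-22.701)
ex = (C−B)/|BC| = (0.0375,-0.9993); ey = (0.9993,0.0375)
P = B + 1.14·ex + 1.88·ey = (2.3441,-0.1624)

2.34 -0.16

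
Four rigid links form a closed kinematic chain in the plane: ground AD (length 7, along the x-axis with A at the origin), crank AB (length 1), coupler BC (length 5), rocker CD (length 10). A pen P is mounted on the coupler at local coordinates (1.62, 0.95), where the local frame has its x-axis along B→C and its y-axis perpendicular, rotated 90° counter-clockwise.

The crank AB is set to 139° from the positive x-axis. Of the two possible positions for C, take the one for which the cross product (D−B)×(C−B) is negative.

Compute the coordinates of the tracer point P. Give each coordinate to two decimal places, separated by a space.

-0.27 -1.16

A=(0,0), D=(7.00,0)
B = A + 1.00·(cos139°, sin139°) = (-0.7547, 0.6561)
|BD| = 7.7824
circle(B,5.00) ∩ circle(D,10.00): a=-0.9274, h=4.9132
  candidates: C₊=(-1.2646,5.6300) cross=38.237; C₋=(-2.0929,-4.1615) cross=-38.237
  mode - wants cross < 0 → take C=(-2.0929,-4.1615) (cross=-38.237)
ex = (C−B)/|BC| = (-0.2676,-0.9635); ey = (0.9635,-0.2676)
P = B + 1.62·ex + 0.95·ey = (-0.2730,-1.1591)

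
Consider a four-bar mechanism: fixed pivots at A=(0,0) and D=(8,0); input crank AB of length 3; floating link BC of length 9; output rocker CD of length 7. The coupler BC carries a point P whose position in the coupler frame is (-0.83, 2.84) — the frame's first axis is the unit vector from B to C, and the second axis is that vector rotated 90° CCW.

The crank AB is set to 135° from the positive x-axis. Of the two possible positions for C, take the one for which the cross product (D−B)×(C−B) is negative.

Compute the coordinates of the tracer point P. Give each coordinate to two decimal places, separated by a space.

A=(0,0), D=(8.00,0)
B = A + 3.00·(cos135°, sin135°) = (-2.1213, 2.1213)
|BD| = 10.3412
circle(B,9.00) ∩ circle(D,7.00): a=6.7178, h=5.9892
  candidates: C₊=(5.6822,6.6051) cross=61.936; C₋=(3.2251,-5.1186) cross=-61.936
  mode - wants cross < 0 → take C=(3.2251,-5.1186) (cross=-61.936)
ex = (C−B)/|BC| = (0.5940,-0.8044); ey = (0.8044,0.5940)
P = B + -0.83·ex + 2.84·ey = (-0.3298,4.4761)

-0.33 4.48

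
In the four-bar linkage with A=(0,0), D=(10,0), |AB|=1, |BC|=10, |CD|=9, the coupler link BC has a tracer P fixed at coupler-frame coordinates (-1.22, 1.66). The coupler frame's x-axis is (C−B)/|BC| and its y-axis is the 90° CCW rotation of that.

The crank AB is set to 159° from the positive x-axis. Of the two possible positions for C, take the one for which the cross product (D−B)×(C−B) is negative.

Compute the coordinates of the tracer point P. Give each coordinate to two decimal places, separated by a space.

A=(0,0), D=(10.00,0)
B = A + 1.00·(cos159°, sin159°) = (-0.9336, 0.3584)
|BD| = 10.9395
circle(B,10.00) ∩ circle(D,9.00): a=6.3381, h=7.7349
  candidates: C₊=(5.6545,7.8814) cross=84.615; C₋=(5.1478,-7.5800) cross=-84.615
  mode - wants cross < 0 → take C=(5.1478,-7.5800) (cross=-84.615)
ex = (C−B)/|BC| = (0.6081,-0.7938); ey = (0.7938,0.6081)
P = B + -1.22·ex + 1.66·ey = (-0.3577,2.3363)

-0.36 2.34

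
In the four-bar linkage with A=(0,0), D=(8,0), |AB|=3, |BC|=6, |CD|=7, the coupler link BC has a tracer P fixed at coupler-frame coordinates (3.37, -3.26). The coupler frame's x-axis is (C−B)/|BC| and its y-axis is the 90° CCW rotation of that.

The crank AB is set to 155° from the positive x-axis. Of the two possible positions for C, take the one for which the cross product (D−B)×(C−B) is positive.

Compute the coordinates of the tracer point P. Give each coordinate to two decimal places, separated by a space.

1.83 0.15

A=(0,0), D=(8.00,0)
B = A + 3.00·(cos155°, sin155°) = (-2.7189, 1.2679)
|BD| = 10.7936
circle(B,6.00) ∩ circle(D,7.00): a=4.7946, h=3.6072
  candidates: C₊=(2.4662,4.2869) cross=38.934; C₋=(1.6188,-2.8775) cross=-38.934
  mode + wants cross > 0 → take C=(2.4662,4.2869) (cross=38.934)
ex = (C−B)/|BC| = (0.8642,0.5032); ey = (-0.5032,0.8642)
P = B + 3.37·ex + -3.26·ey = (1.8337,0.1463)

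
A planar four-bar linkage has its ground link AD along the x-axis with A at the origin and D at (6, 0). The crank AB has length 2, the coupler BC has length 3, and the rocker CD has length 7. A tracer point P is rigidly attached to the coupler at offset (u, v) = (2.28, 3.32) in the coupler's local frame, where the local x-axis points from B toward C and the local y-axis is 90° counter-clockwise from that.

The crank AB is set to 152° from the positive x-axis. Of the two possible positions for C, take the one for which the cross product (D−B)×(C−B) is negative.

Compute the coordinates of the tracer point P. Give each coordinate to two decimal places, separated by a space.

2.13 -0.07

A=(0,0), D=(6.00,0)
B = A + 2.00·(cos152°, sin152°) = (-1.7659, 0.9389)
|BD| = 7.8225
circle(B,3.00) ∩ circle(D,7.00): a=1.3545, h=2.6768
  candidates: C₊=(-0.0999,3.4338) cross=20.939; C₋=(-0.7425,-1.8811) cross=-20.939
  mode - wants cross < 0 → take C=(-0.7425,-1.8811) (cross=-20.939)
ex = (C−B)/|BC| = (0.3411,-0.9400); ey = (0.9400,0.3411)
P = B + 2.28·ex + 3.32·ey = (2.1327,-0.0717)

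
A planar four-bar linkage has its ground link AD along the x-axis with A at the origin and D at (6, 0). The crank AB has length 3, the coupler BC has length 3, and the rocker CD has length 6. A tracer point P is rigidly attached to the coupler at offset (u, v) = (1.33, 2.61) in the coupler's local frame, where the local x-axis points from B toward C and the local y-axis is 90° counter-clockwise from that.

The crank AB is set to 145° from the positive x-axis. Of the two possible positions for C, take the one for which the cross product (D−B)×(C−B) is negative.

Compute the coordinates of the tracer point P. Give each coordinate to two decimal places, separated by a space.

0.13 3.10

A=(0,0), D=(6.00,0)
B = A + 3.00·(cos145°, sin145°) = (-2.4575, 1.7207)
|BD| = 8.6307
circle(B,3.00) ∩ circle(D,6.00): a=2.7512, h=1.1962
  candidates: C₊=(0.4770,2.3444) cross=10.324; C₋=(0.0000,0.0000) cross=-10.324
  mode - wants cross < 0 → take C=(0.0000,0.0000) (cross=-10.324)
ex = (C−B)/|BC| = (0.8192,-0.5736); ey = (0.5736,0.8192)
P = B + 1.33·ex + 2.61·ey = (0.1291,3.0959)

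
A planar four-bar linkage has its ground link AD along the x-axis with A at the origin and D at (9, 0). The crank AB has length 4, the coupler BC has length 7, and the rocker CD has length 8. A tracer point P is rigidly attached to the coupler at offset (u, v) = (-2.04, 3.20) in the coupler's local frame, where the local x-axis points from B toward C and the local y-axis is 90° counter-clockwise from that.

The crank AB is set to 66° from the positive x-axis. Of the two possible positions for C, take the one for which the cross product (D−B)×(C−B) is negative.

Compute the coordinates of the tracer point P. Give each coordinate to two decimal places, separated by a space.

4.80 5.74

A=(0,0), D=(9.00,0)
B = A + 4.00·(cos66°, sin66°) = (1.6269, 3.6542)
|BD| = 8.2289
circle(B,7.00) ∩ circle(D,8.00): a=3.2030, h=6.2242
  candidates: C₊=(7.2608,7.8087) cross=51.218; C₋=(1.7329,-3.3450) cross=-51.218
  mode - wants cross < 0 → take C=(1.7329,-3.3450) (cross=-51.218)
ex = (C−B)/|BC| = (0.0151,-0.9999); ey = (0.9999,0.0151)
P = B + -2.04·ex + 3.20·ey = (4.7957,5.7424)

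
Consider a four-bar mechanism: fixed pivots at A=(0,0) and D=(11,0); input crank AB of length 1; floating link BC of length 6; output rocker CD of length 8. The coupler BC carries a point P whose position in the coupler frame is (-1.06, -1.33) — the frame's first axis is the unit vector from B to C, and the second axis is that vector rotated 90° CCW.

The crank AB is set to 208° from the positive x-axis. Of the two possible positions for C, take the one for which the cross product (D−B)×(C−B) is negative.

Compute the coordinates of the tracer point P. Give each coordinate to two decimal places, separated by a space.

A=(0,0), D=(11.00,0)
B = A + 1.00·(cos208°, sin208°) = (-0.8829, -0.4695)
|BD| = 11.8922
circle(B,6.00) ∩ circle(D,8.00): a=4.7689, h=3.6411
  candidates: C₊=(3.7385,3.3571) cross=43.301; C₋=(4.0259,-3.9195) cross=-43.301
  mode - wants cross < 0 → take C=(4.0259,-3.9195) (cross=-43.301)
ex = (C−B)/|BC| = (0.8181,-0.5750); ey = (0.5750,0.8181)
P = B + -1.06·ex + -1.33·ey = (-2.5149,-0.9481)

-2.51 -0.95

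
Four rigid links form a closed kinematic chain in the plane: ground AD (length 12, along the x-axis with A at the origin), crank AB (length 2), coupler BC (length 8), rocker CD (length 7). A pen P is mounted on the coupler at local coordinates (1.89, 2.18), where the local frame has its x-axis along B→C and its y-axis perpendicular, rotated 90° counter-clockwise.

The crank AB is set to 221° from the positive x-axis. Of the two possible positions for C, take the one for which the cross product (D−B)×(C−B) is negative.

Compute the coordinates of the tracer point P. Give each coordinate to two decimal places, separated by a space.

A=(0,0), D=(12.00,0)
B = A + 2.00·(cos221°, sin221°) = (-1.5094, -1.3121)
|BD| = 13.5730
circle(B,8.00) ∩ circle(D,7.00): a=7.3391, h=3.1840
  candidates: C₊=(5.4875,2.5665) cross=43.217; C₋=(6.1031,-3.7718) cross=-43.217
  mode - wants cross < 0 → take C=(6.1031,-3.7718) (cross=-43.217)
ex = (C−B)/|BC| = (0.9516,-0.3075); ey = (0.3075,0.9516)
P = B + 1.89·ex + 2.18·ey = (0.9593,0.1812)

0.96 0.18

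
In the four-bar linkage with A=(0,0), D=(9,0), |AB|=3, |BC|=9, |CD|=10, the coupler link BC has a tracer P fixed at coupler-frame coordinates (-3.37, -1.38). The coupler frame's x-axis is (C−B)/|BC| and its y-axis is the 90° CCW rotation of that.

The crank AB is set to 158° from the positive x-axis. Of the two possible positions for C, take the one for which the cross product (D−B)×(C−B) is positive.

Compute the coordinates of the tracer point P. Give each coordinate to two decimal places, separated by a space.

-3.90 -2.34

A=(0,0), D=(9.00,0)
B = A + 3.00·(cos158°, sin158°) = (-2.7816, 1.1238)
|BD| = 11.8350
circle(B,9.00) ∩ circle(D,10.00): a=5.1148, h=7.4053
  candidates: C₊=(3.0133,8.0100) cross=87.642; C₋=(1.6070,-6.7337) cross=-87.642
  mode + wants cross > 0 → take C=(3.0133,8.0100) (cross=87.642)
ex = (C−B)/|BC| = (0.6439,0.7651); ey = (-0.7651,0.6439)
P = B + -3.37·ex + -1.38·ey = (-3.8955,-2.3432)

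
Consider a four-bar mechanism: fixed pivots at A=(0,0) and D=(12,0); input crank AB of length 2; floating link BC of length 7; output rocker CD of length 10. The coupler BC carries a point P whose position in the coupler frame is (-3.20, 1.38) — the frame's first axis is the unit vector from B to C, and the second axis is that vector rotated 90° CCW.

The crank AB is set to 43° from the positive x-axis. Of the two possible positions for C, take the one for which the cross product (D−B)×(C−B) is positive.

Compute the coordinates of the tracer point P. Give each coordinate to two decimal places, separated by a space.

-1.40 -0.62

A=(0,0), D=(12.00,0)
B = A + 2.00·(cos43°, sin43°) = (1.4627, 1.3640)
|BD| = 10.6252
circle(B,7.00) ∩ circle(D,10.00): a=2.9127, h=6.3653
  candidates: C₊=(5.1684,7.3027) cross=67.632; C₋=(3.5341,-5.3225) cross=-67.632
  mode + wants cross > 0 → take C=(5.1684,7.3027) (cross=67.632)
ex = (C−B)/|BC| = (0.5294,0.8484); ey = (-0.8484,0.5294)
P = B + -3.20·ex + 1.38·ey = (-1.4021,-0.6203)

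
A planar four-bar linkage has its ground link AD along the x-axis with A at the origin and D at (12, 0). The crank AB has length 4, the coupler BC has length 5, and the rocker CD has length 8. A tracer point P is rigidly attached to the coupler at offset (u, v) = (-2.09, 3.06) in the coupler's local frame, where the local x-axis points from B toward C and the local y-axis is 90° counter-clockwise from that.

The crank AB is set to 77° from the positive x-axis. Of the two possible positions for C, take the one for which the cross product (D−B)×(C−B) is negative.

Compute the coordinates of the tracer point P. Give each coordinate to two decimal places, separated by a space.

A=(0,0), D=(12.00,0)
B = A + 4.00·(cos77°, sin77°) = (0.8998, 3.8975)
|BD| = 11.7646
circle(B,5.00) ∩ circle(D,8.00): a=4.2248, h=2.6742
  candidates: C₊=(5.7719,5.0211) cross=31.461; C₋=(4.0000,-0.0253) cross=-31.461
  mode - wants cross < 0 → take C=(4.0000,-0.0253) (cross=-31.461)
ex = (C−B)/|BC| = (0.6200,-0.7846); ey = (0.7846,0.6200)
P = B + -2.09·ex + 3.06·ey = (2.0047,7.4346)

2.00 7.43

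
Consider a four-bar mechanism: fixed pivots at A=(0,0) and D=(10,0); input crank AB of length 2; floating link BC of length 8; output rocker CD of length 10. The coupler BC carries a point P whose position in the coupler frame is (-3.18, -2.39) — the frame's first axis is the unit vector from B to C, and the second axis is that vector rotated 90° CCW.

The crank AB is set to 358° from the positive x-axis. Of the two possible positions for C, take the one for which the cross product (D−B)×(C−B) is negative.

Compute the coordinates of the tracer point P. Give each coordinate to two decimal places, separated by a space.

A=(0,0), D=(10.00,0)
B = A + 2.00·(cos358°, sin358°) = (1.9988, -0.0698)
|BD| = 8.0015
circle(B,8.00) ∩ circle(D,10.00): a=1.7512, h=7.8060
  candidates: C₊=(3.6818,7.7512) cross=62.460; C₋=(3.8180,-7.8602) cross=-62.460
  mode - wants cross < 0 → take C=(3.8180,-7.8602) (cross=-62.460)
ex = (C−B)/|BC| = (0.2274,-0.9738); ey = (0.9738,0.2274)
P = B + -3.18·ex + -2.39·ey = (-1.0517,2.4834)

-1.05 2.48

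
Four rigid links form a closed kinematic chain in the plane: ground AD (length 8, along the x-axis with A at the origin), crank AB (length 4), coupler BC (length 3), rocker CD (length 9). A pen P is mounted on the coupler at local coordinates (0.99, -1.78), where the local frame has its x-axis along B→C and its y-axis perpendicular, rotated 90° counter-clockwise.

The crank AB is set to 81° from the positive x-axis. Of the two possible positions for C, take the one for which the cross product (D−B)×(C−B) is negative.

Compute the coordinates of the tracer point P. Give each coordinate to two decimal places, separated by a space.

-1.41 4.00

A=(0,0), D=(8.00,0)
B = A + 4.00·(cos81°, sin81°) = (0.6257, 3.9508)
|BD| = 8.3659
circle(B,3.00) ∩ circle(D,9.00): a=-0.1202, h=2.9976
  candidates: C₊=(1.9353,6.6498) cross=25.078; C₋=(-0.8958,1.3653) cross=-25.078
  mode - wants cross < 0 → take C=(-0.8958,1.3653) (cross=-25.078)
ex = (C−B)/|BC| = (-0.5072,-0.8618); ey = (0.8618,-0.5072)
P = B + 0.99·ex + -1.78·ey = (-1.4104,4.0003)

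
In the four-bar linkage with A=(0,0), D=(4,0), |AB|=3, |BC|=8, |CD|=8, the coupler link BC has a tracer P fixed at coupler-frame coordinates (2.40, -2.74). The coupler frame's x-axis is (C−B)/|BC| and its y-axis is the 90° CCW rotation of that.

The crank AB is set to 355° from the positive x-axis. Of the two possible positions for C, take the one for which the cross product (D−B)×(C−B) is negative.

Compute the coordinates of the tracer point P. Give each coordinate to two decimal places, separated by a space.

A=(0,0), D=(4.00,0)
B = A + 3.00·(cos355°, sin355°) = (2.9886, -0.2615)
|BD| = 1.0447
circle(B,8.00) ∩ circle(D,8.00): a=0.5223, h=7.9829
  candidates: C₊=(1.4963,7.5981) cross=8.339; C₋=(5.4923,-7.8596) cross=-8.339
  mode - wants cross < 0 → take C=(5.4923,-7.8596) (cross=-8.339)
ex = (C−B)/|BC| = (0.3130,-0.9498); ey = (0.9498,0.3130)
P = B + 2.40·ex + -2.74·ey = (1.1374,-3.3984)

1.14 -3.40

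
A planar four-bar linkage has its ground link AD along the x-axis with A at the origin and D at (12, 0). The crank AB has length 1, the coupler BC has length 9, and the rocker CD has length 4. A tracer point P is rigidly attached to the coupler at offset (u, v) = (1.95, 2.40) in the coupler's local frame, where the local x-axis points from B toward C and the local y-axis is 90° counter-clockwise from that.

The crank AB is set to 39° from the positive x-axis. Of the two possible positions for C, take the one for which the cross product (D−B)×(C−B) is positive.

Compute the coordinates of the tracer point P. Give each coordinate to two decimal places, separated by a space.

A=(0,0), D=(12.00,0)
B = A + 1.00·(cos39°, sin39°) = (0.7771, 0.6293)
|BD| = 11.2405
circle(B,9.00) ∩ circle(D,4.00): a=8.5116, h=2.9246
  candidates: C₊=(9.4391,3.0728) cross=32.873; C₋=(9.1116,-2.7672) cross=-32.873
  mode + wants cross > 0 → take C=(9.4391,3.0728) (cross=32.873)
ex = (C−B)/|BC| = (0.9624,0.2715); ey = (-0.2715,0.9624)
P = B + 1.95·ex + 2.40·ey = (2.0023,3.4686)

2.00 3.47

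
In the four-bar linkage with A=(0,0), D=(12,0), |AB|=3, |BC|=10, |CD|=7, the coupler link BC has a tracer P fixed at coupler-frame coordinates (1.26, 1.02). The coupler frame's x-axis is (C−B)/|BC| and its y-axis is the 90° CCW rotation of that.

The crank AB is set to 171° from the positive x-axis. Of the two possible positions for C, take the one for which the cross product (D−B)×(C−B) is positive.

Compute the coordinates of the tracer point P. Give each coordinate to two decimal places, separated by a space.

-2.16 1.88

A=(0,0), D=(12.00,0)
B = A + 3.00·(cos171°, sin171°) = (-2.9631, 0.4693)
|BD| = 14.9704
circle(B,10.00) ∩ circle(D,7.00): a=9.1886, h=3.9459
  candidates: C₊=(6.3447,4.1252) cross=59.072; C₋=(6.0973,-3.7627) cross=-59.072
  mode + wants cross > 0 → take C=(6.3447,4.1252) (cross=59.072)
ex = (C−B)/|BC| = (0.9308,0.3656); ey = (-0.3656,0.9308)
P = B + 1.26·ex + 1.02·ey = (-2.1632,1.8793)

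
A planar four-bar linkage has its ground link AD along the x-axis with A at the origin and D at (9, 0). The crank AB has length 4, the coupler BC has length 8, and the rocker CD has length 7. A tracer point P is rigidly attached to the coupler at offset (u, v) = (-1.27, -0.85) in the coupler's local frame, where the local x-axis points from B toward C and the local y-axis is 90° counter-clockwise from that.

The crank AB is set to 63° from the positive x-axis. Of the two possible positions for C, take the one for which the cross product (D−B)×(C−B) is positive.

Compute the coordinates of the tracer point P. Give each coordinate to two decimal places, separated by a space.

A=(0,0), D=(9.00,0)
B = A + 4.00·(cos63°, sin63°) = (1.8160, 3.5640)
|BD| = 8.0195
circle(B,8.00) ∩ circle(D,7.00): a=4.9450, h=6.2887
  candidates: C₊=(9.0406,6.9999) cross=50.432; C₋=(3.4510,-4.2671) cross=-50.432
  mode + wants cross > 0 → take C=(9.0406,6.9999) (cross=50.432)
ex = (C−B)/|BC| = (0.9031,0.4295); ey = (-0.4295,0.9031)
P = B + -1.27·ex + -0.85·ey = (1.0341,2.2510)

1.03 2.25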